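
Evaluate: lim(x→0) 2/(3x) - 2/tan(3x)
This is an ∞-∞ indeterminate form.

Combine fractions or rationalize to convert ∞-∞ to 0/0 form:
  lim(x→0) 2/(3x) - 2/tan(3x) = 0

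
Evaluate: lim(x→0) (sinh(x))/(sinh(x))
This is a 0/0 indeterminate form.

Apply L'Hôpital's rule: differentiate numerator and denominator separately.
  f(x) = sinh(x)   ⇒   f'(x) = cosh(x)
  g(x) = sinh(x)   ⇒   g'(x) = cosh(x)
  lim(x→0) f'(x)/g'(x) = lim(x→0) (cosh(x))/(cosh(x))
  = 1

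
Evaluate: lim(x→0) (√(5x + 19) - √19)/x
This is a standard limit.

Factor or rationalize the expression:
  lim(x→0) (√(5x + 19) - √19)/x = 5·sqrt(19)/38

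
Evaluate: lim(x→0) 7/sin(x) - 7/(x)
This is an ∞-∞ indeterminate form.

Combine fractions or rationalize to convert ∞-∞ to 0/0 form:
  lim(x→0) 7/sin(x) - 7/(x) = 0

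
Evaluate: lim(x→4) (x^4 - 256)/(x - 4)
This is a standard limit.

Factor or rationalize the expression:
  lim(x→4) (x^4 - 256)/(x - 4) = 256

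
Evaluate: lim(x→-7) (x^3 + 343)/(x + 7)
This is a standard limit.

Factor or rationalize the expression:
  lim(x→-7) (x^3 + 343)/(x + 7) = 147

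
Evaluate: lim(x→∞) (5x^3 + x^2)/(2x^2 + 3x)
This is an ∞/∞ indeterminate form.

Apply L'Hôpital's rule: differentiate numerator and denominator separately.
  f(x) = 5·x^3 + x^2   ⇒   f'(x) = 15·x^2 + 2·x
  g(x) = 2·x^2 + 3·x   ⇒   g'(x) = 4·x + 3
  lim(x→∞) f'(x)/g'(x) = lim(x→∞) (15·x^2 + 2·x)/(4·x + 3)
  = ∞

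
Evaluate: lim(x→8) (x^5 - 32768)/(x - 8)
This is a standard limit.

Factor or rationalize the expression:
  lim(x→8) (x^5 - 32768)/(x - 8) = 20480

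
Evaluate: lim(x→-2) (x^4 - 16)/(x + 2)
This is a standard limit.

Factor or rationalize the expression:
  lim(x→-2) (x^4 - 16)/(x + 2) = -32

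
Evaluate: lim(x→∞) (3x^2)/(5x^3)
This is an ∞/∞ indeterminate form.

Apply L'Hôpital's rule: differentiate numerator and denominator separately.
  f(x) = 3·x^2   ⇒   f'(x) = 6·x
  g(x) = 5·x^3   ⇒   g'(x) = 15·x^2
  lim(x→∞) f'(x)/g'(x) = lim(x→∞) (6·x)/(15·x^2)
  = 0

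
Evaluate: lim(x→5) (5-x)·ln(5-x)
This is a 0·∞ indeterminate form.

Rewrite 0·∞ as a quotient (0/0 or ∞/∞ form), then apply L'Hôpital's rule:
  lim(x→5) (5-x)·ln(5-x) = 0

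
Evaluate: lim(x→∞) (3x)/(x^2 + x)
This is an ∞/∞ indeterminate form.

Apply L'Hôpital's rule: differentiate numerator and denominator separately.
  f(x) = 3·x   ⇒   f'(x) = 3
  g(x) = x^2 + x   ⇒   g'(x) = 2·x + 1
  lim(x→∞) f'(x)/g'(x) = lim(x→∞) (3)/(2·x + 1)
  = 0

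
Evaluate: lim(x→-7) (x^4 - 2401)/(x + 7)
This is a standard limit.

Factor or rationalize the expression:
  lim(x→-7) (x^4 - 2401)/(x + 7) = -1372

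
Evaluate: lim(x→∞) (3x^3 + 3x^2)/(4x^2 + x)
This is an ∞/∞ indeterminate form.

Apply L'Hôpital's rule: differentiate numerator and denominator separately.
  f(x) = 3·x^3 + 3·x^2   ⇒   f'(x) = 9·x^2 + 6·x
  g(x) = 4·x^2 + x   ⇒   g'(x) = 8·x + 1
  lim(x→∞) f'(x)/g'(x) = lim(x→∞) (9·x^2 + 6·x)/(8·x + 1)
  = ∞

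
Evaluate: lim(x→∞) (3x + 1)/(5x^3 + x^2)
This is an ∞/∞ indeterminate form.

Apply L'Hôpital's rule: differentiate numerator and denominator separately.
  f(x) = 3·x + 1   ⇒   f'(x) = 3
  g(x) = 5·x^3 + x^2   ⇒   g'(x) = 15·x^2 + 2·x
  lim(x→∞) f'(x)/g'(x) = lim(x→∞) (3)/(15·x^2 + 2·x)
  = 0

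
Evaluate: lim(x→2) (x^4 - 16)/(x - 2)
This is a standard limit.

Factor or rationalize the expression:
  lim(x→2) (x^4 - 16)/(x - 2) = 32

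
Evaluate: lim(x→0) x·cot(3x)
This is a 0·∞ indeterminate form.

Rewrite 0·∞ as a quotient (0/0 or ∞/∞ form), then apply L'Hôpital's rule:
  lim(x→0) x·cot(3x) = 1/3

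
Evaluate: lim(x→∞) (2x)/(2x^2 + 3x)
This is an ∞/∞ indeterminate form.

Apply L'Hôpital's rule: differentiate numerator and denominator separately.
  f(x) = 2·x   ⇒   f'(x) = 2
  g(x) = 2·x^2 + 3·x   ⇒   g'(x) = 4·x + 3
  lim(x→∞) f'(x)/g'(x) = lim(x→∞) (2)/(4·x + 3)
  = 0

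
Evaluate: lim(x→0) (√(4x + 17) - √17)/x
This is a standard limit.

Factor or rationalize the expression:
  lim(x→0) (√(4x + 17) - √17)/x = 2·sqrt(17)/17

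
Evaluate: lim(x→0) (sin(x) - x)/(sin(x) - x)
This is a 0/0 indeterminate form.

Apply L'Hôpital's rule: differentiate numerator and denominator separately.
  f(x) = -x + sin(x)   ⇒   f'(x) = cos(x) - 1
  g(x) = -x + sin(x)   ⇒   g'(x) = cos(x) - 1
  lim(x→0) f'(x)/g'(x) = lim(x→0) (cos(x) - 1)/(cos(x) - 1)
  = 1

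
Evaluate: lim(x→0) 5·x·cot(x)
This is a 0·∞ indeterminate form.

Rewrite 0·∞ as a quotient (0/0 or ∞/∞ form), then apply L'Hôpital's rule:
  lim(x→0) 5·x·cot(x) = 5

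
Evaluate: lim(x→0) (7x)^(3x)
This is an exponential indeterminate form.

For exponential indeterminate forms, take the natural log:
  Let L = lim(x→0) (7x)^(3x)
  Then ln(L) = lim(x→0) [exponent × ln(base)]
  Evaluate using L'Hôpital or standard limits, then exponentiate.
  L = 1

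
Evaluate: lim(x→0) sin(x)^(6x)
This is an exponential indeterminate form.

For exponential indeterminate forms, take the natural log:
  Let L = lim(x→0) sin(x)^(6x)
  Then ln(L) = lim(x→0) [exponent × ln(base)]
  Evaluate using L'Hôpital or standard limits, then exponentiate.
  L = 1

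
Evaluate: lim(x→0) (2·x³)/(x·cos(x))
This is a 0/0 indeterminate form.

Apply L'Hôpital's rule: differentiate numerator and denominator separately.
  f(x) = 2·x^3   ⇒   f'(x) = 6·x^2
  g(x) = x·cos(x)   ⇒   g'(x) = -x·sin(x) + cos(x)
  lim(x→0) f'(x)/g'(x) = lim(x→0) (6·x^2)/(-x·sin(x) + cos(x))
  = 0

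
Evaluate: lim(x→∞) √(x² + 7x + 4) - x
This is an ∞-∞ indeterminate form.

Combine fractions or rationalize to convert ∞-∞ to 0/0 form:
  lim(x→∞) √(x² + 7x + 4) - x = 7/2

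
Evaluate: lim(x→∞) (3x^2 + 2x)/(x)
This is an ∞/∞ indeterminate form.

Apply L'Hôpital's rule: differentiate numerator and denominator separately.
  f(x) = 3·x^2 + 2·x   ⇒   f'(x) = 6·x + 2
  g(x) = x   ⇒   g'(x) = 1
  lim(x→∞) f'(x)/g'(x) = lim(x→∞) (6·x + 2)/(1)
  = ∞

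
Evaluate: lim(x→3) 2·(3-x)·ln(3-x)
This is a 0·∞ indeterminate form.

Rewrite 0·∞ as a quotient (0/0 or ∞/∞ form), then apply L'Hôpital's rule:
  lim(x→3) 2·(3-x)·ln(3-x) = 0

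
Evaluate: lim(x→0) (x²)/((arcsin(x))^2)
This is a 0/0 indeterminate form.

Apply L'Hôpital's rule: differentiate numerator and denominator separately.
  f(x) = x^2   ⇒   f'(x) = 2·x
  g(x) = asin(x)^2   ⇒   g'(x) = 2·asin(x)/sqrt(1 - x^2)
  lim(x→0) f'(x)/g'(x) = lim(x→0) (2·x)/(2·asin(x)/sqrt(1 - x^2))
  = 1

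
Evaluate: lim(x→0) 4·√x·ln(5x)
This is a 0·∞ indeterminate form.

Rewrite 0·∞ as a quotient (0/0 or ∞/∞ form), then apply L'Hôpital's rule:
  lim(x→0) 4·√x·ln(5x) = 0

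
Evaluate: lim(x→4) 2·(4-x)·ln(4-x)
This is a 0·∞ indeterminate form.

Rewrite 0·∞ as a quotient (0/0 or ∞/∞ form), then apply L'Hôpital's rule:
  lim(x→4) 2·(4-x)·ln(4-x) = 0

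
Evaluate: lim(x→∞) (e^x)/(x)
This is an ∞/∞ indeterminate form.

Apply L'Hôpital's rule: differentiate numerator and denominator separately.
  f(x) = e^(x)   ⇒   f'(x) = e^(x)
  g(x) = x   ⇒   g'(x) = 1
  lim(x→∞) f'(x)/g'(x) = lim(x→∞) (e^(x))/(1)
  = ∞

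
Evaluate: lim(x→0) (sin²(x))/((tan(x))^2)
This is a 0/0 indeterminate form.

Apply L'Hôpital's rule: differentiate numerator and denominator separately.
  f(x) = sin(x)^2   ⇒   f'(x) = 2·sin(x)·cos(x)
  g(x) = tan(x)^2   ⇒   g'(x) = (2·tan(x)^2 + 2)·tan(x)
  lim(x→0) f'(x)/g'(x) = lim(x→0) (2·sin(x)·cos(x))/((2·tan(x)^2 + 2)·tan(x))
  = 1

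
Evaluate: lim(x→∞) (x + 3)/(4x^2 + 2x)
This is an ∞/∞ indeterminate form.

Apply L'Hôpital's rule: differentiate numerator and denominator separately.
  f(x) = x + 3   ⇒   f'(x) = 1
  g(x) = 4·x^2 + 2·x   ⇒   g'(x) = 8·x + 2
  lim(x→∞) f'(x)/g'(x) = lim(x→∞) (1)/(8·x + 2)
  = 0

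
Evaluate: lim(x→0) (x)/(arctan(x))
This is a 0/0 indeterminate form.

Apply L'Hôpital's rule: differentiate numerator and denominator separately.
  f(x) = x   ⇒   f'(x) = 1
  g(x) = atan(x)   ⇒   g'(x) = 1/(x^2 + 1)
  lim(x→0) f'(x)/g'(x) = lim(x→0) (1)/(1/(x^2 + 1))
  = 1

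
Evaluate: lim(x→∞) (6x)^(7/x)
This is an exponential indeterminate form.

For exponential indeterminate forms, take the natural log:
  Let L = lim(x→∞) (6x)^(7/x)
  Then ln(L) = lim(x→∞) [exponent × ln(base)]
  Evaluate using L'Hôpital or standard limits, then exponentiate.
  L = 1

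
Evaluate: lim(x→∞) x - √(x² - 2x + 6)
This is an ∞-∞ indeterminate form.

Combine fractions or rationalize to convert ∞-∞ to 0/0 form:
  lim(x→∞) x - √(x² - 2x + 6) = 1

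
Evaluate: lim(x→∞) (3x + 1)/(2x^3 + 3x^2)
This is an ∞/∞ indeterminate form.

Apply L'Hôpital's rule: differentiate numerator and denominator separately.
  f(x) = 3·x + 1   ⇒   f'(x) = 3
  g(x) = 2·x^3 + 3·x^2   ⇒   g'(x) = 6·x^2 + 6·x
  lim(x→∞) f'(x)/g'(x) = lim(x→∞) (3)/(6·x^2 + 6·x)
  = 0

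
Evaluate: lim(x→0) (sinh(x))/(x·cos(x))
This is a 0/0 indeterminate form.

Apply L'Hôpital's rule: differentiate numerator and denominator separately.
  f(x) = sinh(x)   ⇒   f'(x) = cosh(x)
  g(x) = x·cos(x)   ⇒   g'(x) = -x·sin(x) + cos(x)
  lim(x→0) f'(x)/g'(x) = lim(x→0) (cosh(x))/(-x·sin(x) + cos(x))
  = 1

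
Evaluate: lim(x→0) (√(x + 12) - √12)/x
This is a standard limit.

Factor or rationalize the expression:
  lim(x→0) (√(x + 12) - √12)/x = sqrt(3)/12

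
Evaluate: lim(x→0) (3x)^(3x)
This is an exponential indeterminate form.

For exponential indeterminate forms, take the natural log:
  Let L = lim(x→0) (3x)^(3x)
  Then ln(L) = lim(x→0) [exponent × ln(base)]
  Evaluate using L'Hôpital or standard limits, then exponentiate.
  L = 1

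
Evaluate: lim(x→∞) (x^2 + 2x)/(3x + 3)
This is an ∞/∞ indeterminate form.

Apply L'Hôpital's rule: differentiate numerator and denominator separately.
  f(x) = x^2 + 2·x   ⇒   f'(x) = 2·x + 2
  g(x) = 3·x + 3   ⇒   g'(x) = 3
  lim(x→∞) f'(x)/g'(x) = lim(x→∞) (2·x + 2)/(3)
  = ∞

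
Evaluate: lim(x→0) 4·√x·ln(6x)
This is a 0·∞ indeterminate form.

Rewrite 0·∞ as a quotient (0/0 or ∞/∞ form), then apply L'Hôpital's rule:
  lim(x→0) 4·√x·ln(6x) = 0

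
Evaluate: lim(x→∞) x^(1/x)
This is an exponential indeterminate form.

For exponential indeterminate forms, take the natural log:
  Let L = lim(x→∞) x^(1/x)
  Then ln(L) = lim(x→∞) [exponent × ln(base)]
  Evaluate using L'Hôpital or standard limits, then exponentiate.
  L = 1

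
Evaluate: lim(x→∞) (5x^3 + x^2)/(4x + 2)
This is an ∞/∞ indeterminate form.

Apply L'Hôpital's rule: differentiate numerator and denominator separately.
  f(x) = 5·x^3 + x^2   ⇒   f'(x) = 15·x^2 + 2·x
  g(x) = 4·x + 2   ⇒   g'(x) = 4
  lim(x→∞) f'(x)/g'(x) = lim(x→∞) (15·x^2 + 2·x)/(4)
  = ∞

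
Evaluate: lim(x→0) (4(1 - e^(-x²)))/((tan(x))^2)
This is a 0/0 indeterminate form.

Apply L'Hôpital's rule: differentiate numerator and denominator separately.
  f(x) = 4 - 4·e^(-x^2)   ⇒   f'(x) = 8·x·e^(-x^2)
  g(x) = tan(x)^2   ⇒   g'(x) = (2·tan(x)^2 + 2)·tan(x)
  lim(x→0) f'(x)/g'(x) = lim(x→0) (8·x·e^(-x^2))/((2·tan(x)^2 + 2)·tan(x))
  = 4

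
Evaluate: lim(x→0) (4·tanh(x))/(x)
This is a 0/0 indeterminate form.

Apply L'Hôpital's rule: differentiate numerator and denominator separately.
  f(x) = 4·tanh(x)   ⇒   f'(x) = 4 - 4·tanh(x)^2
  g(x) = x   ⇒   g'(x) = 1
  lim(x→0) f'(x)/g'(x) = lim(x→0) (4 - 4·tanh(x)^2)/(1)
  = 4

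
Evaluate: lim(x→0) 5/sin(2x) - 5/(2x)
This is an ∞-∞ indeterminate form.

Combine fractions or rationalize to convert ∞-∞ to 0/0 form:
  lim(x→0) 5/sin(2x) - 5/(2x) = 0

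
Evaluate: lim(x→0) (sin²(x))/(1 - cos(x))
This is a 0/0 indeterminate form.

Apply L'Hôpital's rule: differentiate numerator and denominator separately.
  f(x) = sin(x)^2   ⇒   f'(x) = 2·sin(x)·cos(x)
  g(x) = 1 - cos(x)   ⇒   g'(x) = sin(x)
  lim(x→0) f'(x)/g'(x) = lim(x→0) (2·sin(x)·cos(x))/(sin(x))
  = 2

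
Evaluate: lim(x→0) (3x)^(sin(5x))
This is an exponential indeterminate form.

For exponential indeterminate forms, take the natural log:
  Let L = lim(x→0) (3x)^(sin(5x))
  Then ln(L) = lim(x→0) [exponent × ln(base)]
  Evaluate using L'Hôpital or standard limits, then exponentiate.
  L = 1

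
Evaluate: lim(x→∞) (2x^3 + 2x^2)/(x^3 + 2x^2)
This is an ∞/∞ indeterminate form.

Apply L'Hôpital's rule: differentiate numerator and denominator separately.
  f(x) = 2·x^3 + 2·x^2   ⇒   f'(x) = 6·x^2 + 4·x
  g(x) = x^3 + 2·x^2   ⇒   g'(x) = 3·x^2 + 4·x
  lim(x→∞) f'(x)/g'(x) = lim(x→∞) (6·x^2 + 4·x)/(3·x^2 + 4·x)
  = 2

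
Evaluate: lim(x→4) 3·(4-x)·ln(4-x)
This is a 0·∞ indeterminate form.

Rewrite 0·∞ as a quotient (0/0 or ∞/∞ form), then apply L'Hôpital's rule:
  lim(x→4) 3·(4-x)·ln(4-x) = 0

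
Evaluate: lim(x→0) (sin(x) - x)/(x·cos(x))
This is a 0/0 indeterminate form.

Apply L'Hôpital's rule: differentiate numerator and denominator separately.
  f(x) = -x + sin(x)   ⇒   f'(x) = cos(x) - 1
  g(x) = x·cos(x)   ⇒   g'(x) = -x·sin(x) + cos(x)
  lim(x→0) f'(x)/g'(x) = lim(x→0) (cos(x) - 1)/(-x·sin(x) + cos(x))
  = 0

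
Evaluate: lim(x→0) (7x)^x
This is an exponential indeterminate form.

For exponential indeterminate forms, take the natural log:
  Let L = lim(x→0) (7x)^x
  Then ln(L) = lim(x→0) [exponent × ln(base)]
  Evaluate using L'Hôpital or standard limits, then exponentiate.
  L = 1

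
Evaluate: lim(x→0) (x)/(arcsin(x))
This is a 0/0 indeterminate form.

Apply L'Hôpital's rule: differentiate numerator and denominator separately.
  f(x) = x   ⇒   f'(x) = 1
  g(x) = asin(x)   ⇒   g'(x) = 1/sqrt(1 - x^2)
  lim(x→0) f'(x)/g'(x) = lim(x→0) (1)/(1/sqrt(1 - x^2))
  = 1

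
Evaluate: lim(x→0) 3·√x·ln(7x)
This is a 0·∞ indeterminate form.

Rewrite 0·∞ as a quotient (0/0 or ∞/∞ form), then apply L'Hôpital's rule:
  lim(x→0) 3·√x·ln(7x) = 0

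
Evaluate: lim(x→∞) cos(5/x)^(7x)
This is an exponential indeterminate form.

For exponential indeterminate forms, take the natural log:
  Let L = lim(x→∞) cos(5/x)^(7x)
  Then ln(L) = lim(x→∞) [exponent × ln(base)]
  Evaluate using L'Hôpital or standard limits, then exponentiate.
  L = 1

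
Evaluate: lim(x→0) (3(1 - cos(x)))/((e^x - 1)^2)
This is a 0/0 indeterminate form.

Apply L'Hôpital's rule: differentiate numerator and denominator separately.
  f(x) = 3 - 3·cos(x)   ⇒   f'(x) = 3·sin(x)
  g(x) = (e^(x) - 1)^2   ⇒   g'(x) = 2·(e^(x) - 1)·e^(x)
  lim(x→0) f'(x)/g'(x) = lim(x→0) (3·sin(x))/(2·(e^(x) - 1)·e^(x))
  = 3/2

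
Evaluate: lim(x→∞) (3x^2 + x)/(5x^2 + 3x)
This is an ∞/∞ indeterminate form.

Apply L'Hôpital's rule: differentiate numerator and denominator separately.
  f(x) = 3·x^2 + x   ⇒   f'(x) = 6·x + 1
  g(x) = 5·x^2 + 3·x   ⇒   g'(x) = 10·x + 3
  lim(x→∞) f'(x)/g'(x) = lim(x→∞) (6·x + 1)/(10·x + 3)
  = 3/5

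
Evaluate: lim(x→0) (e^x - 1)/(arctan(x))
This is a 0/0 indeterminate form.

Apply L'Hôpital's rule: differentiate numerator and denominator separately.
  f(x) = e^(x) - 1   ⇒   f'(x) = e^(x)
  g(x) = atan(x)   ⇒   g'(x) = 1/(x^2 + 1)
  lim(x→0) f'(x)/g'(x) = lim(x→0) (e^(x))/(1/(x^2 + 1))
  = 1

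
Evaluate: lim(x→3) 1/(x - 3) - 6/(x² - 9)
This is an ∞-∞ indeterminate form.

Combine fractions or rationalize to convert ∞-∞ to 0/0 form:
  lim(x→3) 1/(x - 3) - 6/(x² - 9) = 1/6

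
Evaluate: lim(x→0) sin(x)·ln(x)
This is a 0·∞ indeterminate form.

Rewrite 0·∞ as a quotient (0/0 or ∞/∞ form), then apply L'Hôpital's rule:
  lim(x→0) sin(x)·ln(x) = 0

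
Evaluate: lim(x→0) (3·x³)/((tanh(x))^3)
This is a 0/0 indeterminate form.

Apply L'Hôpital's rule: differentiate numerator and denominator separately.
  f(x) = 3·x^3   ⇒   f'(x) = 9·x^2
  g(x) = tanh(x)^3   ⇒   g'(x) = (3 - 3·tanh(x)^2)·tanh(x)^2
  lim(x→0) f'(x)/g'(x) = lim(x→0) (9·x^2)/((3 - 3·tanh(x)^2)·tanh(x)^2)
  = 3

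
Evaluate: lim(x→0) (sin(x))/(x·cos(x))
This is a 0/0 indeterminate form.

Apply L'Hôpital's rule: differentiate numerator and denominator separately.
  f(x) = sin(x)   ⇒   f'(x) = cos(x)
  g(x) = x·cos(x)   ⇒   g'(x) = -x·sin(x) + cos(x)
  lim(x→0) f'(x)/g'(x) = lim(x→0) (cos(x))/(-x·sin(x) + cos(x))
  = 1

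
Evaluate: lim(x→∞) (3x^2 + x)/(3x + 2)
This is an ∞/∞ indeterminate form.

Apply L'Hôpital's rule: differentiate numerator and denominator separately.
  f(x) = 3·x^2 + x   ⇒   f'(x) = 6·x + 1
  g(x) = 3·x + 2   ⇒   g'(x) = 3
  lim(x→∞) f'(x)/g'(x) = lim(x→∞) (6·x + 1)/(3)
  = ∞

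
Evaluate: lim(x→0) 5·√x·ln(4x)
This is a 0·∞ indeterminate form.

Rewrite 0·∞ as a quotient (0/0 or ∞/∞ form), then apply L'Hôpital's rule:
  lim(x→0) 5·√x·ln(4x) = 0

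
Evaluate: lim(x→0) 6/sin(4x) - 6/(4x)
This is an ∞-∞ indeterminate form.

Combine fractions or rationalize to convert ∞-∞ to 0/0 form:
  lim(x→0) 6/sin(4x) - 6/(4x) = 0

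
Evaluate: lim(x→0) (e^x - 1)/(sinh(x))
This is a 0/0 indeterminate form.

Apply L'Hôpital's rule: differentiate numerator and denominator separately.
  f(x) = e^(x) - 1   ⇒   f'(x) = e^(x)
  g(x) = sinh(x)   ⇒   g'(x) = cosh(x)
  lim(x→0) f'(x)/g'(x) = lim(x→0) (e^(x))/(cosh(x))
  = 1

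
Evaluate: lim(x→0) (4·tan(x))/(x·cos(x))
This is a 0/0 indeterminate form.

Apply L'Hôpital's rule: differentiate numerator and denominator separately.
  f(x) = 4·tan(x)   ⇒   f'(x) = 4·tan(x)^2 + 4
  g(x) = x·cos(x)   ⇒   g'(x) = -x·sin(x) + cos(x)
  lim(x→0) f'(x)/g'(x) = lim(x→0) (4·tan(x)^2 + 4)/(-x·sin(x) + cos(x))
  = 4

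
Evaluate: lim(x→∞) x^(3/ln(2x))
This is an exponential indeterminate form.

For exponential indeterminate forms, take the natural log:
  Let L = lim(x→∞) x^(3/ln(2x))
  Then ln(L) = lim(x→∞) [exponent × ln(base)]
  Evaluate using L'Hôpital or standard limits, then exponentiate.
  L = e^(3)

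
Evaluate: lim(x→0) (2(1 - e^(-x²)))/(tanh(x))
This is a 0/0 indeterminate form.

Apply L'Hôpital's rule: differentiate numerator and denominator separately.
  f(x) = 2 - 2·e^(-x^2)   ⇒   f'(x) = 4·x·e^(-x^2)
  g(x) = tanh(x)   ⇒   g'(x) = 1 - tanh(x)^2
  lim(x→0) f'(x)/g'(x) = lim(x→0) (4·x·e^(-x^2))/(1 - tanh(x)^2)
  = 0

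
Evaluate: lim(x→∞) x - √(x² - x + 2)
This is an ∞-∞ indeterminate form.

Combine fractions or rationalize to convert ∞-∞ to 0/0 form:
  lim(x→∞) x - √(x² - x + 2) = 1/2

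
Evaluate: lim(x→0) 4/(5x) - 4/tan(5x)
This is an ∞-∞ indeterminate form.

Combine fractions or rationalize to convert ∞-∞ to 0/0 form:
  lim(x→0) 4/(5x) - 4/tan(5x) = 0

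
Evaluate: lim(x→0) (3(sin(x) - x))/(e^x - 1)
This is a 0/0 indeterminate form.

Apply L'Hôpital's rule: differentiate numerator and denominator separately.
  f(x) = -3·x + 3·sin(x)   ⇒   f'(x) = 3·cos(x) - 3
  g(x) = e^(x) - 1   ⇒   g'(x) = e^(x)
  lim(x→0) f'(x)/g'(x) = lim(x→0) (3·cos(x) - 3)/(e^(x))
  = 0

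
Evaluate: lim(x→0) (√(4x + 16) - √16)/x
This is a standard limit.

Factor or rationalize the expression:
  lim(x→0) (√(4x + 16) - √16)/x = 1/2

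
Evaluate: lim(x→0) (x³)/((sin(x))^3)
This is a 0/0 indeterminate form.

Apply L'Hôpital's rule: differentiate numerator and denominator separately.
  f(x) = x^3   ⇒   f'(x) = 3·x^2
  g(x) = sin(x)^3   ⇒   g'(x) = 3·sin(x)^2·cos(x)
  lim(x→0) f'(x)/g'(x) = lim(x→0) (3·x^2)/(3·sin(x)^2·cos(x))
  = 1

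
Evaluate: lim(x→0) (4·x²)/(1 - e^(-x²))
This is a 0/0 indeterminate form.

Apply L'Hôpital's rule: differentiate numerator and denominator separately.
  f(x) = 4·x^2   ⇒   f'(x) = 8·x
  g(x) = 1 - e^(-x^2)   ⇒   g'(x) = 2·x·e^(-x^2)
  lim(x→0) f'(x)/g'(x) = lim(x→0) (8·x)/(2·x·e^(-x^2))
  = 4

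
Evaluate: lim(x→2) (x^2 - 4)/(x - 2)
This is a standard limit.

Factor or rationalize the expression:
  lim(x→2) (x^2 - 4)/(x - 2) = 4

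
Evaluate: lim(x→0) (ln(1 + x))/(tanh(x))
This is a 0/0 indeterminate form.

Apply L'Hôpital's rule: differentiate numerator and denominator separately.
  f(x) = ln(x + 1)   ⇒   f'(x) = 1/(x + 1)
  g(x) = tanh(x)   ⇒   g'(x) = 1 - tanh(x)^2
  lim(x→0) f'(x)/g'(x) = lim(x→0) (1/(x + 1))/(1 - tanh(x)^2)
  = 1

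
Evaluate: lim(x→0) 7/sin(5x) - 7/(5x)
This is an ∞-∞ indeterminate form.

Combine fractions or rationalize to convert ∞-∞ to 0/0 form:
  lim(x→0) 7/sin(5x) - 7/(5x) = 0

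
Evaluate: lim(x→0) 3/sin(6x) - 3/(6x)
This is an ∞-∞ indeterminate form.

Combine fractions or rationalize to convert ∞-∞ to 0/0 form:
  lim(x→0) 3/sin(6x) - 3/(6x) = 0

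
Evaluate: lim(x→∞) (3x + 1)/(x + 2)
This is an ∞/∞ indeterminate form.

Apply L'Hôpital's rule: differentiate numerator and denominator separately.
  f(x) = 3·x + 1   ⇒   f'(x) = 3
  g(x) = x + 2   ⇒   g'(x) = 1
  lim(x→∞) f'(x)/g'(x) = lim(x→∞) (3)/(1)
  = 3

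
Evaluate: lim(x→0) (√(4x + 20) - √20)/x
This is a standard limit.

Factor or rationalize the expression:
  lim(x→0) (√(4x + 20) - √20)/x = sqrt(5)/5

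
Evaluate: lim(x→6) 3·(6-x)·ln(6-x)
This is a 0·∞ indeterminate form.

Rewrite 0·∞ as a quotient (0/0 or ∞/∞ form), then apply L'Hôpital's rule:
  lim(x→6) 3·(6-x)·ln(6-x) = 0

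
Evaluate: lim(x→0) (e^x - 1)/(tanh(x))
This is a 0/0 indeterminate form.

Apply L'Hôpital's rule: differentiate numerator and denominator separately.
  f(x) = e^(x) - 1   ⇒   f'(x) = e^(x)
  g(x) = tanh(x)   ⇒   g'(x) = 1 - tanh(x)^2
  lim(x→0) f'(x)/g'(x) = lim(x→0) (e^(x))/(1 - tanh(x)^2)
  = 1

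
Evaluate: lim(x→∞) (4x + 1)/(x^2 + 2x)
This is an ∞/∞ indeterminate form.

Apply L'Hôpital's rule: differentiate numerator and denominator separately.
  f(x) = 4·x + 1   ⇒   f'(x) = 4
  g(x) = x^2 + 2·x   ⇒   g'(x) = 2·x + 2
  lim(x→∞) f'(x)/g'(x) = lim(x→∞) (4)/(2·x + 2)
  = 0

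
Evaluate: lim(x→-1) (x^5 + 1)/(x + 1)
This is a standard limit.

Factor or rationalize the expression:
  lim(x→-1) (x^5 + 1)/(x + 1) = 5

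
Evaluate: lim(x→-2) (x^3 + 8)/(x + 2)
This is a standard limit.

Factor or rationalize the expression:
  lim(x→-2) (x^3 + 8)/(x + 2) = 12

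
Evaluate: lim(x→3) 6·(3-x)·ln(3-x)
This is a 0·∞ indeterminate form.

Rewrite 0·∞ as a quotient (0/0 or ∞/∞ form), then apply L'Hôpital's rule:
  lim(x→3) 6·(3-x)·ln(3-x) = 0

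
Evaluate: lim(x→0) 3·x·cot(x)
This is a 0·∞ indeterminate form.

Rewrite 0·∞ as a quotient (0/0 or ∞/∞ form), then apply L'Hôpital's rule:
  lim(x→0) 3·x·cot(x) = 3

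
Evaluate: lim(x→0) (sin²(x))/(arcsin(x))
This is a 0/0 indeterminate form.

Apply L'Hôpital's rule: differentiate numerator and denominator separately.
  f(x) = sin(x)^2   ⇒   f'(x) = 2·sin(x)·cos(x)
  g(x) = asin(x)   ⇒   g'(x) = 1/sqrt(1 - x^2)
  lim(x→0) f'(x)/g'(x) = lim(x→0) (2·sin(x)·cos(x))/(1/sqrt(1 - x^2))
  = 0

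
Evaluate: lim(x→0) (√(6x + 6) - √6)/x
This is a standard limit.

Factor or rationalize the expression:
  lim(x→0) (√(6x + 6) - √6)/x = sqrt(6)/2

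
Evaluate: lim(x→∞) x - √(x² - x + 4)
This is an ∞-∞ indeterminate form.

Combine fractions or rationalize to convert ∞-∞ to 0/0 form:
  lim(x→∞) x - √(x² - x + 4) = 1/2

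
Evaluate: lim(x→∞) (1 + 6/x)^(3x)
This is an exponential indeterminate form.

For exponential indeterminate forms, take the natural log:
  Let L = lim(x→∞) (1 + 6/x)^(3x)
  Then ln(L) = lim(x→∞) [exponent × ln(base)]
  Evaluate using L'Hôpital or standard limits, then exponentiate.
  L = e^(18)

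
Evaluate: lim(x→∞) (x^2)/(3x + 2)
This is an ∞/∞ indeterminate form.

Apply L'Hôpital's rule: differentiate numerator and denominator separately.
  f(x) = x^2   ⇒   f'(x) = 2·x
  g(x) = 3·x + 2   ⇒   g'(x) = 3
  lim(x→∞) f'(x)/g'(x) = lim(x→∞) (2·x)/(3)
  = ∞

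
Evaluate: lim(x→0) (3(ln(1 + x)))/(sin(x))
This is a 0/0 indeterminate form.

Apply L'Hôpital's rule: differentiate numerator and denominator separately.
  f(x) = 3·ln(x + 1)   ⇒   f'(x) = 3/(x + 1)
  g(x) = sin(x)   ⇒   g'(x) = cos(x)
  lim(x→0) f'(x)/g'(x) = lim(x→0) (3/(x + 1))/(cos(x))
  = 3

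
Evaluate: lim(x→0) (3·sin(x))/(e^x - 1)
This is a 0/0 indeterminate form.

Apply L'Hôpital's rule: differentiate numerator and denominator separately.
  f(x) = 3·sin(x)   ⇒   f'(x) = 3·cos(x)
  g(x) = e^(x) - 1   ⇒   g'(x) = e^(x)
  lim(x→0) f'(x)/g'(x) = lim(x→0) (3·cos(x))/(e^(x))
  = 3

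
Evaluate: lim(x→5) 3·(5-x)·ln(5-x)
This is a 0·∞ indeterminate form.

Rewrite 0·∞ as a quotient (0/0 or ∞/∞ form), then apply L'Hôpital's rule:
  lim(x→5) 3·(5-x)·ln(5-x) = 0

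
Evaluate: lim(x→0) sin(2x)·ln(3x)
This is a 0·∞ indeterminate form.

Rewrite 0·∞ as a quotient (0/0 or ∞/∞ form), then apply L'Hôpital's rule:
  lim(x→0) sin(2x)·ln(3x) = 0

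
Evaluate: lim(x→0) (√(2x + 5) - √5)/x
This is a standard limit.

Factor or rationalize the expression:
  lim(x→0) (√(2x + 5) - √5)/x = sqrt(5)/5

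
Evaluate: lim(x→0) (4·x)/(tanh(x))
This is a 0/0 indeterminate form.

Apply L'Hôpital's rule: differentiate numerator and denominator separately.
  f(x) = 4·x   ⇒   f'(x) = 4
  g(x) = tanh(x)   ⇒   g'(x) = 1 - tanh(x)^2
  lim(x→0) f'(x)/g'(x) = lim(x→0) (4)/(1 - tanh(x)^2)
  = 4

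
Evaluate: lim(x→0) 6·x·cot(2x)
This is a 0·∞ indeterminate form.

Rewrite 0·∞ as a quotient (0/0 or ∞/∞ form), then apply L'Hôpital's rule:
  lim(x→0) 6·x·cot(2x) = 3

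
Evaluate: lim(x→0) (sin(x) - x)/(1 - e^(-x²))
This is a 0/0 indeterminate form.

Apply L'Hôpital's rule: differentiate numerator and denominator separately.
  f(x) = -x + sin(x)   ⇒   f'(x) = cos(x) - 1
  g(x) = 1 - e^(-x^2)   ⇒   g'(x) = 2·x·e^(-x^2)
  lim(x→0) f'(x)/g'(x) = lim(x→0) (cos(x) - 1)/(2·x·e^(-x^2))
  = 0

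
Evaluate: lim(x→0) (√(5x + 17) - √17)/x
This is a standard limit.

Factor or rationalize the expression:
  lim(x→0) (√(5x + 17) - √17)/x = 5·sqrt(17)/34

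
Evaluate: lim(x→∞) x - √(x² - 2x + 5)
This is an ∞-∞ indeterminate form.

Combine fractions or rationalize to convert ∞-∞ to 0/0 form:
  lim(x→∞) x - √(x² - 2x + 5) = 1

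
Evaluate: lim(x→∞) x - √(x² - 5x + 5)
This is an ∞-∞ indeterminate form.

Combine fractions or rationalize to convert ∞-∞ to 0/0 form:
  lim(x→∞) x - √(x² - 5x + 5) = 5/2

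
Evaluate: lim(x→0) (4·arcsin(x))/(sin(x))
This is a 0/0 indeterminate form.

Apply L'Hôpital's rule: differentiate numerator and denominator separately.
  f(x) = 4·asin(x)   ⇒   f'(x) = 4/sqrt(1 - x^2)
  g(x) = sin(x)   ⇒   g'(x) = cos(x)
  lim(x→0) f'(x)/g'(x) = lim(x→0) (4/sqrt(1 - x^2))/(cos(x))
  = 4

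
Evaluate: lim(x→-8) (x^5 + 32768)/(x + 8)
This is a standard limit.

Factor or rationalize the expression:
  lim(x→-8) (x^5 + 32768)/(x + 8) = 20480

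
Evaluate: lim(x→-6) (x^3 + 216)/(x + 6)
This is a standard limit.

Factor or rationalize the expression:
  lim(x→-6) (x^3 + 216)/(x + 6) = 108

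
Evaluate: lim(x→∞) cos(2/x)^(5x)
This is an exponential indeterminate form.

For exponential indeterminate forms, take the natural log:
  Let L = lim(x→∞) cos(2/x)^(5x)
  Then ln(L) = lim(x→∞) [exponent × ln(base)]
  Evaluate using L'Hôpital or standard limits, then exponentiate.
  L = 1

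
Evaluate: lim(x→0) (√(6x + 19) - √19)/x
This is a standard limit.

Factor or rationalize the expression:
  lim(x→0) (√(6x + 19) - √19)/x = 3·sqrt(19)/19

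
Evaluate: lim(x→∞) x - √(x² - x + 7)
This is an ∞-∞ indeterminate form.

Combine fractions or rationalize to convert ∞-∞ to 0/0 form:
  lim(x→∞) x - √(x² - x + 7) = 1/2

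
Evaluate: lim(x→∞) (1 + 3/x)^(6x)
This is an exponential indeterminate form.

For exponential indeterminate forms, take the natural log:
  Let L = lim(x→∞) (1 + 3/x)^(6x)
  Then ln(L) = lim(x→∞) [exponent × ln(base)]
  Evaluate using L'Hôpital or standard limits, then exponentiate.
  L = e^(18)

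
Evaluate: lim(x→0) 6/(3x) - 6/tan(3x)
This is an ∞-∞ indeterminate form.

Combine fractions or rationalize to convert ∞-∞ to 0/0 form:
  lim(x→0) 6/(3x) - 6/tan(3x) = 0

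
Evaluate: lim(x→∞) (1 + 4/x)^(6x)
This is an exponential indeterminate form.

For exponential indeterminate forms, take the natural log:
  Let L = lim(x→∞) (1 + 4/x)^(6x)
  Then ln(L) = lim(x→∞) [exponent × ln(base)]
  Evaluate using L'Hôpital or standard limits, then exponentiate.
  L = e^(24)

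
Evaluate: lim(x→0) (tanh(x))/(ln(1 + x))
This is a 0/0 indeterminate form.

Apply L'Hôpital's rule: differentiate numerator and denominator separately.
  f(x) = tanh(x)   ⇒   f'(x) = 1 - tanh(x)^2
  g(x) = ln(x + 1)   ⇒   g'(x) = 1/(x + 1)
  lim(x→0) f'(x)/g'(x) = lim(x→0) (1 - tanh(x)^2)/(1/(x + 1))
  = 1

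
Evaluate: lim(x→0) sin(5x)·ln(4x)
This is a 0·∞ indeterminate form.

Rewrite 0·∞ as a quotient (0/0 or ∞/∞ form), then apply L'Hôpital's rule:
  lim(x→0) sin(5x)·ln(4x) = 0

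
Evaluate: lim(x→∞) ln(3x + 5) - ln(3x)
This is an ∞-∞ indeterminate form.

Combine fractions or rationalize to convert ∞-∞ to 0/0 form:
  lim(x→∞) ln(3x + 5) - ln(3x) = 0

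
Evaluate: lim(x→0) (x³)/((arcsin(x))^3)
This is a 0/0 indeterminate form.

Apply L'Hôpital's rule: differentiate numerator and denominator separately.
  f(x) = x^3   ⇒   f'(x) = 3·x^2
  g(x) = asin(x)^3   ⇒   g'(x) = 3·asin(x)^2/sqrt(1 - x^2)
  lim(x→0) f'(x)/g'(x) = lim(x→0) (3·x^2)/(3·asin(x)^2/sqrt(1 - x^2))
  = 1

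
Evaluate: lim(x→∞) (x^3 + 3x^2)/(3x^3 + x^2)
This is an ∞/∞ indeterminate form.

Apply L'Hôpital's rule: differentiate numerator and denominator separately.
  f(x) = x^3 + 3·x^2   ⇒   f'(x) = 3·x^2 + 6·x
  g(x) = 3·x^3 + x^2   ⇒   g'(x) = 9·x^2 + 2·x
  lim(x→∞) f'(x)/g'(x) = lim(x→∞) (3·x^2 + 6·x)/(9·x^2 + 2·x)
  = 1/3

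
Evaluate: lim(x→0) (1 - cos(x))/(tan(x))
This is a 0/0 indeterminate form.

Apply L'Hôpital's rule: differentiate numerator and denominator separately.
  f(x) = 1 - cos(x)   ⇒   f'(x) = sin(x)
  g(x) = tan(x)   ⇒   g'(x) = tan(x)^2 + 1
  lim(x→0) f'(x)/g'(x) = lim(x→0) (sin(x))/(tan(x)^2 + 1)
  = 0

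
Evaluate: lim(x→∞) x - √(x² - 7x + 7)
This is an ∞-∞ indeterminate form.

Combine fractions or rationalize to convert ∞-∞ to 0/0 form:
  lim(x→∞) x - √(x² - 7x + 7) = 7/2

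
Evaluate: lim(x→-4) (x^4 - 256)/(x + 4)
This is a standard limit.

Factor or rationalize the expression:
  lim(x→-4) (x^4 - 256)/(x + 4) = -256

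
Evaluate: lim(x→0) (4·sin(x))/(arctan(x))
This is a 0/0 indeterminate form.

Apply L'Hôpital's rule: differentiate numerator and denominator separately.
  f(x) = 4·sin(x)   ⇒   f'(x) = 4·cos(x)
  g(x) = atan(x)   ⇒   g'(x) = 1/(x^2 + 1)
  lim(x→0) f'(x)/g'(x) = lim(x→0) (4·cos(x))/(1/(x^2 + 1))
  = 4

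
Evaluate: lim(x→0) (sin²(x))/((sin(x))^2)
This is a 0/0 indeterminate form.

Apply L'Hôpital's rule: differentiate numerator and denominator separately.
  f(x) = sin(x)^2   ⇒   f'(x) = 2·sin(x)·cos(x)
  g(x) = sin(x)^2   ⇒   g'(x) = 2·sin(x)·cos(x)
  lim(x→0) f'(x)/g'(x) = lim(x→0) (2·sin(x)·cos(x))/(2·sin(x)·cos(x))
  = 1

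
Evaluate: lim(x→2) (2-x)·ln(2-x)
This is a 0·∞ indeterminate form.

Rewrite 0·∞ as a quotient (0/0 or ∞/∞ form), then apply L'Hôpital's rule:
  lim(x→2) (2-x)·ln(2-x) = 0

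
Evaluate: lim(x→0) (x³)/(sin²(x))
This is a 0/0 indeterminate form.

Apply L'Hôpital's rule: differentiate numerator and denominator separately.
  f(x) = x^3   ⇒   f'(x) = 3·x^2
  g(x) = sin(x)^2   ⇒   g'(x) = 2·sin(x)·cos(x)
  lim(x→0) f'(x)/g'(x) = lim(x→0) (3·x^2)/(2·sin(x)·cos(x))
  = 0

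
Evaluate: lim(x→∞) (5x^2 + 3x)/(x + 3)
This is an ∞/∞ indeterminate form.

Apply L'Hôpital's rule: differentiate numerator and denominator separately.
  f(x) = 5·x^2 + 3·x   ⇒   f'(x) = 10·x + 3
  g(x) = x + 3   ⇒   g'(x) = 1
  lim(x→∞) f'(x)/g'(x) = lim(x→∞) (10·x + 3)/(1)
  = ∞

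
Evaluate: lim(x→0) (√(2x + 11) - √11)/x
This is a standard limit.

Factor or rationalize the expression:
  lim(x→0) (√(2x + 11) - √11)/x = sqrt(11)/11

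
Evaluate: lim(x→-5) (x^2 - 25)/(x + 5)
This is a standard limit.

Factor or rationalize the expression:
  lim(x→-5) (x^2 - 25)/(x + 5) = -10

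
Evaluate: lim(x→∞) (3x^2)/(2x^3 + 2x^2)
This is an ∞/∞ indeterminate form.

Apply L'Hôpital's rule: differentiate numerator and denominator separately.
  f(x) = 3·x^2   ⇒   f'(x) = 6·x
  g(x) = 2·x^3 + 2·x^2   ⇒   g'(x) = 6·x^2 + 4·x
  lim(x→∞) f'(x)/g'(x) = lim(x→∞) (6·x)/(6·x^2 + 4·x)
  = 0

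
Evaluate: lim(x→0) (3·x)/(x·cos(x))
This is a 0/0 indeterminate form.

Apply L'Hôpital's rule: differentiate numerator and denominator separately.
  f(x) = 3·x   ⇒   f'(x) = 3
  g(x) = x·cos(x)   ⇒   g'(x) = -x·sin(x) + cos(x)
  lim(x→0) f'(x)/g'(x) = lim(x→0) (3)/(-x·sin(x) + cos(x))
  = 3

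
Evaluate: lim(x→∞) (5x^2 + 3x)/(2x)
This is an ∞/∞ indeterminate form.

Apply L'Hôpital's rule: differentiate numerator and denominator separately.
  f(x) = 5·x^2 + 3·x   ⇒   f'(x) = 10·x + 3
  g(x) = 2·x   ⇒   g'(x) = 2
  lim(x→∞) f'(x)/g'(x) = lim(x→∞) (10·x + 3)/(2)
  = ∞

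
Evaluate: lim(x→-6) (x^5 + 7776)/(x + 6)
This is a standard limit.

Factor or rationalize the expression:
  lim(x→-6) (x^5 + 7776)/(x + 6) = 6480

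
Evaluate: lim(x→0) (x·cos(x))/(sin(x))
This is a 0/0 indeterminate form.

Apply L'Hôpital's rule: differentiate numerator and denominator separately.
  f(x) = x·cos(x)   ⇒   f'(x) = -x·sin(x) + cos(x)
  g(x) = sin(x)   ⇒   g'(x) = cos(x)
  lim(x→0) f'(x)/g'(x) = lim(x→0) (-x·sin(x) + cos(x))/(cos(x))
  = 1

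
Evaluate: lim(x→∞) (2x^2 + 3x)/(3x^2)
This is an ∞/∞ indeterminate form.

Apply L'Hôpital's rule: differentiate numerator and denominator separately.
  f(x) = 2·x^2 + 3·x   ⇒   f'(x) = 4·x + 3
  g(x) = 3·x^2   ⇒   g'(x) = 6·x
  lim(x→∞) f'(x)/g'(x) = lim(x→∞) (4·x + 3)/(6·x)
  = 2/3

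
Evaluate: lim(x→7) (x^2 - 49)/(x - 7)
This is a standard limit.

Factor or rationalize the expression:
  lim(x→7) (x^2 - 49)/(x - 7) = 14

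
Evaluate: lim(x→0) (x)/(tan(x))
This is a 0/0 indeterminate form.

Apply L'Hôpital's rule: differentiate numerator and denominator separately.
  f(x) = x   ⇒   f'(x) = 1
  g(x) = tan(x)   ⇒   g'(x) = tan(x)^2 + 1
  lim(x→0) f'(x)/g'(x) = lim(x→0) (1)/(tan(x)^2 + 1)
  = 1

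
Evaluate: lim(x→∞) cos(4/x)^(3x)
This is an exponential indeterminate form.

For exponential indeterminate forms, take the natural log:
  Let L = lim(x→∞) cos(4/x)^(3x)
  Then ln(L) = lim(x→∞) [exponent × ln(base)]
  Evaluate using L'Hôpital or standard limits, then exponentiate.
  L = 1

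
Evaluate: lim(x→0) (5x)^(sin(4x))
This is an exponential indeterminate form.

For exponential indeterminate forms, take the natural log:
  Let L = lim(x→0) (5x)^(sin(4x))
  Then ln(L) = lim(x→0) [exponent × ln(base)]
  Evaluate using L'Hôpital or standard limits, then exponentiate.
  L = 1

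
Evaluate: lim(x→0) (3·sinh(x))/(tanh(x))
This is a 0/0 indeterminate form.

Apply L'Hôpital's rule: differentiate numerator and denominator separately.
  f(x) = 3·sinh(x)   ⇒   f'(x) = 3·cosh(x)
  g(x) = tanh(x)   ⇒   g'(x) = 1 - tanh(x)^2
  lim(x→0) f'(x)/g'(x) = lim(x→0) (3·cosh(x))/(1 - tanh(x)^2)
  = 3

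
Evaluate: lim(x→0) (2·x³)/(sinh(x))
This is a 0/0 indeterminate form.

Apply L'Hôpital's rule: differentiate numerator and denominator separately.
  f(x) = 2·x^3   ⇒   f'(x) = 6·x^2
  g(x) = sinh(x)   ⇒   g'(x) = cosh(x)
  lim(x→0) f'(x)/g'(x) = lim(x→0) (6·x^2)/(cosh(x))
  = 0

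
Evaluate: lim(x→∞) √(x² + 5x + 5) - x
This is an ∞-∞ indeterminate form.

Combine fractions or rationalize to convert ∞-∞ to 0/0 form:
  lim(x→∞) √(x² + 5x + 5) - x = 5/2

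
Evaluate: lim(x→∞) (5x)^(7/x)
This is an exponential indeterminate form.

For exponential indeterminate forms, take the natural log:
  Let L = lim(x→∞) (5x)^(7/x)
  Then ln(L) = lim(x→∞) [exponent × ln(base)]
  Evaluate using L'Hôpital or standard limits, then exponentiate.
  L = 1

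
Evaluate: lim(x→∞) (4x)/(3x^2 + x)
This is an ∞/∞ indeterminate form.

Apply L'Hôpital's rule: differentiate numerator and denominator separately.
  f(x) = 4·x   ⇒   f'(x) = 4
  g(x) = 3·x^2 + x   ⇒   g'(x) = 6·x + 1
  lim(x→∞) f'(x)/g'(x) = lim(x→∞) (4)/(6·x + 1)
  = 0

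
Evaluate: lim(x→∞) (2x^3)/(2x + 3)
This is an ∞/∞ indeterminate form.

Apply L'Hôpital's rule: differentiate numerator and denominator separately.
  f(x) = 2·x^3   ⇒   f'(x) = 6·x^2
  g(x) = 2·x + 3   ⇒   g'(x) = 2
  lim(x→∞) f'(x)/g'(x) = lim(x→∞) (6·x^2)/(2)
  = ∞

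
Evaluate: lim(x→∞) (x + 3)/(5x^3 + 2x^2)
This is an ∞/∞ indeterminate form.

Apply L'Hôpital's rule: differentiate numerator and denominator separately.
  f(x) = x + 3   ⇒   f'(x) = 1
  g(x) = 5·x^3 + 2·x^2   ⇒   g'(x) = 15·x^2 + 4·x
  lim(x→∞) f'(x)/g'(x) = lim(x→∞) (1)/(15·x^2 + 4·x)
  = 0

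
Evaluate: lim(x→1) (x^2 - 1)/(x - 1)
This is a standard limit.

Factor or rationalize the expression:
  lim(x→1) (x^2 - 1)/(x - 1) = 2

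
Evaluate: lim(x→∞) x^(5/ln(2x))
This is an exponential indeterminate form.

For exponential indeterminate forms, take the natural log:
  Let L = lim(x→∞) x^(5/ln(2x))
  Then ln(L) = lim(x→∞) [exponent × ln(base)]
  Evaluate using L'Hôpital or standard limits, then exponentiate.
  L = e^(5)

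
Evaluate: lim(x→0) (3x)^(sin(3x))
This is an exponential indeterminate form.

For exponential indeterminate forms, take the natural log:
  Let L = lim(x→0) (3x)^(sin(3x))
  Then ln(L) = lim(x→0) [exponent × ln(base)]
  Evaluate using L'Hôpital or standard limits, then exponentiate.
  L = 1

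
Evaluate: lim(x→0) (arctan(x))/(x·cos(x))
This is a 0/0 indeterminate form.

Apply L'Hôpital's rule: differentiate numerator and denominator separately.
  f(x) = atan(x)   ⇒   f'(x) = 1/(x^2 + 1)
  g(x) = x·cos(x)   ⇒   g'(x) = -x·sin(x) + cos(x)
  lim(x→0) f'(x)/g'(x) = lim(x→0) (1/(x^2 + 1))/(-x·sin(x) + cos(x))
  = 1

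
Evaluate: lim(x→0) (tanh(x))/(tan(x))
This is a 0/0 indeterminate form.

Apply L'Hôpital's rule: differentiate numerator and denominator separately.
  f(x) = tanh(x)   ⇒   f'(x) = 1 - tanh(x)^2
  g(x) = tan(x)   ⇒   g'(x) = tan(x)^2 + 1
  lim(x→0) f'(x)/g'(x) = lim(x→0) (1 - tanh(x)^2)/(tan(x)^2 + 1)
  = 1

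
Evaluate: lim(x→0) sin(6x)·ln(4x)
This is a 0·∞ indeterminate form.

Rewrite 0·∞ as a quotient (0/0 or ∞/∞ form), then apply L'Hôpital's rule:
  lim(x→0) sin(6x)·ln(4x) = 0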